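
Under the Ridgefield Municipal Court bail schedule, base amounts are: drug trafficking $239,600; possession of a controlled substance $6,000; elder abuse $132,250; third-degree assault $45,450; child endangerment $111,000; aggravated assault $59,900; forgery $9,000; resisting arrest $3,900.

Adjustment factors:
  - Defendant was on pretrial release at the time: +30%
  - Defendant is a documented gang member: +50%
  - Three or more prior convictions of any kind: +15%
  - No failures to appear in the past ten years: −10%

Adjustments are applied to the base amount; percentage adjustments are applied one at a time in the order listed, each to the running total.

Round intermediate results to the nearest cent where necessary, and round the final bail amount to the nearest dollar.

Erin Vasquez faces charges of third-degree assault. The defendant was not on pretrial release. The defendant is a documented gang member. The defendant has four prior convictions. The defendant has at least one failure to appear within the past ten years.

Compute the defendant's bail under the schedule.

Base amounts from the schedule: third-degree assault $45,450.
Single charge. Combined base = $45,450.
Defendant is a documented gang member (+50%): $45,450 × 1.5 = $68,175.
Three or more prior convictions of any kind (+15%): $68,175 × 1.15 = $78,401.25.
Rounded to the nearest dollar: $78,401.

$78,401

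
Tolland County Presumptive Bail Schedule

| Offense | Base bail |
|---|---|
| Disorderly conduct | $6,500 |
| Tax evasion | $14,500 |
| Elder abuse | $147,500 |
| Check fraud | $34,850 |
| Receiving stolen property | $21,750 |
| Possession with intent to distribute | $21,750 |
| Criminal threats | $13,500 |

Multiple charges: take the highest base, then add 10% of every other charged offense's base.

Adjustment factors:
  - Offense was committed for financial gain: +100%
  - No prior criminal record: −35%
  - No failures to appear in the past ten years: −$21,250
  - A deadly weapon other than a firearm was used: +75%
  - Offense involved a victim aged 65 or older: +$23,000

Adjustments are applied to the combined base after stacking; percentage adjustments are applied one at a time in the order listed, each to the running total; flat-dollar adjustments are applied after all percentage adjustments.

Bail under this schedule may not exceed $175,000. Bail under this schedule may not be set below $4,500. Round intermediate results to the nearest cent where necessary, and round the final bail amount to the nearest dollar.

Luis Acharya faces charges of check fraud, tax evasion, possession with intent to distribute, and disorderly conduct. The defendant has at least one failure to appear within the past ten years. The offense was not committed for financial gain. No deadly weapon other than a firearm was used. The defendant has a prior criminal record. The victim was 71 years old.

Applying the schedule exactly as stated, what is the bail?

$62,125

Base amounts from the schedule: check fraud $34,850; tax evasion $14,500; possession with intent to distribute $21,750; disorderly conduct $6,500.
Stacking rule: highest base plus 10% of each additional charge. Highest is check fraud at $34,850. Additional: $14,500 × 10% = $1,450; $21,750 × 10% = $2,175; $6,500 × 10% = $650. Combined base = $34,850 + $4,275 = $39,125.
Offense involved a victim aged 65 or older (+$23,000 flat): $39,125 + $23,000 = $62,125.
$62,125 is within the $175,000 maximum.
$62,125 is at or above the $4,500 minimum.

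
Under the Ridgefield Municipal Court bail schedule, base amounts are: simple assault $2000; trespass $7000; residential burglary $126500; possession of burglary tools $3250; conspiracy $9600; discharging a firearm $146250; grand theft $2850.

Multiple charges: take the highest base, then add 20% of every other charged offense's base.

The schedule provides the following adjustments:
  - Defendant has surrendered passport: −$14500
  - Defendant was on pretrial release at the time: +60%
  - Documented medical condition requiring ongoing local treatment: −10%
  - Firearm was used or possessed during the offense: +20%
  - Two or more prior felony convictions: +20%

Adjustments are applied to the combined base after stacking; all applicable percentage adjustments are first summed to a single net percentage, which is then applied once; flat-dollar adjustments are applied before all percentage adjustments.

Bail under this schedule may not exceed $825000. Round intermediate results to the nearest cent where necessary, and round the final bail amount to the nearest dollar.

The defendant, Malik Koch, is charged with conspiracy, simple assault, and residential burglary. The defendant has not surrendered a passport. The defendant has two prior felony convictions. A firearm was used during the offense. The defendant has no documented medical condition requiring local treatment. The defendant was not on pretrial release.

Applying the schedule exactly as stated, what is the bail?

Base amounts from the schedule: conspiracy $9600; simple assault $2000; residential burglary $126500.
Stacking rule: highest base plus 20% of each additional charge. Highest is residential burglary at $126500. Additional: $9600 × 20% = $1920; $2000 × 20% = $400. Combined base = $126500 + $2320 = $128820.
Net percentage adjustment: +20% +20% = +40%. $128820 × 1.4 = $180348.
$180348 is within the $825000 maximum.

$180348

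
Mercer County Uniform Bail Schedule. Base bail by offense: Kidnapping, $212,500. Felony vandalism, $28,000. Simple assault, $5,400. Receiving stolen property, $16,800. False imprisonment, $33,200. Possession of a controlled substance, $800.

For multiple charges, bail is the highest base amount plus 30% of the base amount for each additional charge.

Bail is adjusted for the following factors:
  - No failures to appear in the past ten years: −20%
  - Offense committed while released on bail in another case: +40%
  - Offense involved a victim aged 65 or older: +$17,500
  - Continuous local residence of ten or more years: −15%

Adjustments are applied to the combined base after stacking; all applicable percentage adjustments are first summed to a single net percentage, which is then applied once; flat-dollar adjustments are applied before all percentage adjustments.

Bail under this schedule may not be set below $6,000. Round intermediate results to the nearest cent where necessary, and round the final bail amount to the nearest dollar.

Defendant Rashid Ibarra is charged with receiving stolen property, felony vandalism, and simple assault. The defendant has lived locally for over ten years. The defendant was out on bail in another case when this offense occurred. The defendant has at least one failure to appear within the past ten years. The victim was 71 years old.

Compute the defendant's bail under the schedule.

$65,200

Base amounts from the schedule: receiving stolen property $16,800; felony vandalism $28,000; simple assault $5,400.
Stacking rule: highest base plus 30% of each additional charge. Highest is felony vandalism at $28,000. Additional: $16,800 × 30% = $5,040; $5,400 × 30% = $1,620. Combined base = $28,000 + $6,660 = $34,660.
Offense involved a victim aged 65 or older (+$17,500 flat): $34,660 + $17,500 = $52,160.
Net percentage adjustment: +40% −15% = +25%. $52,160 × 1.25 = $65,200.
$65,200 is at or above the $6,000 minimum.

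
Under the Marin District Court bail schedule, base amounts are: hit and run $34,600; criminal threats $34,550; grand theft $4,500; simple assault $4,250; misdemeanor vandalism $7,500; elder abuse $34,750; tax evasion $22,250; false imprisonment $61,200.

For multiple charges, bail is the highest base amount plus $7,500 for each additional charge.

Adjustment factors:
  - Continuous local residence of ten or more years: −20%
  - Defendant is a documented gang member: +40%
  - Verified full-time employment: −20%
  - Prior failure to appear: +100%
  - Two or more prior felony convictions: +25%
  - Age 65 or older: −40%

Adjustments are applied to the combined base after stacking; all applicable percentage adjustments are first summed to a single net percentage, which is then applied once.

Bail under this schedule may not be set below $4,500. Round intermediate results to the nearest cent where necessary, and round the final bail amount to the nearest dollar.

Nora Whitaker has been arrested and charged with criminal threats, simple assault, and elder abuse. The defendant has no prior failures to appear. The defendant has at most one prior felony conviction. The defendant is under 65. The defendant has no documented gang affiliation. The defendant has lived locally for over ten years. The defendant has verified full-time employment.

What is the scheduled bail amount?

$29,850

Base amounts from the schedule: criminal threats $34,550; simple assault $4,250; elder abuse $34,750.
Stacking rule: highest base plus $7,500 per additional charge. Highest is elder abuse at $34,750; 2 additional charges → +$15,000. Combined base = $49,750.
Net percentage adjustment: −20% −20% = −40%. $49,750 × 0.6 = $29,850.
$29,850 is at or above the $4,500 minimum.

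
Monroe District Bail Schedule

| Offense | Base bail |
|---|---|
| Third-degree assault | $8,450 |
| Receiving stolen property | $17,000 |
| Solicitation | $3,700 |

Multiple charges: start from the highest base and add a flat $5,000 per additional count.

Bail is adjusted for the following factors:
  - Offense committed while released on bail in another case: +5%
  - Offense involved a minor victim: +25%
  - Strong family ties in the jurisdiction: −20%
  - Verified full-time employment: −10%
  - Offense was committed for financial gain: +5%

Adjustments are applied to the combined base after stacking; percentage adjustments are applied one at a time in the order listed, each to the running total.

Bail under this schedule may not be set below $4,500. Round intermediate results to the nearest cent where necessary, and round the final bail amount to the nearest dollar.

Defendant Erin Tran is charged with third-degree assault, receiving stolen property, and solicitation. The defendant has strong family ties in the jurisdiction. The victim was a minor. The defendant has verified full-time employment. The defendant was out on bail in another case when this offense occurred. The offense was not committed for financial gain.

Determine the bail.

$25,515

Base amounts from the schedule: third-degree assault $8,450; receiving stolen property $17,000; solicitation $3,700.
Stacking rule: highest base plus $5,000 per additional charge. Highest is receiving stolen property at $17,000; 2 additional charges → +$10,000. Combined base = $27,000.
Offense committed while released on bail in another case (+5%): $27,000 × 1.05 = $28,350.
Offense involved a minor victim (+25%): $28,350 × 1.25 = $35,437.50.
Strong family ties in the jurisdiction (−20%): $35,437.50 × 0.8 = $28,350.
Verified full-time employment (−10%): $28,350 × 0.9 = $25,515.
$25,515 is at or above the $4,500 minimum.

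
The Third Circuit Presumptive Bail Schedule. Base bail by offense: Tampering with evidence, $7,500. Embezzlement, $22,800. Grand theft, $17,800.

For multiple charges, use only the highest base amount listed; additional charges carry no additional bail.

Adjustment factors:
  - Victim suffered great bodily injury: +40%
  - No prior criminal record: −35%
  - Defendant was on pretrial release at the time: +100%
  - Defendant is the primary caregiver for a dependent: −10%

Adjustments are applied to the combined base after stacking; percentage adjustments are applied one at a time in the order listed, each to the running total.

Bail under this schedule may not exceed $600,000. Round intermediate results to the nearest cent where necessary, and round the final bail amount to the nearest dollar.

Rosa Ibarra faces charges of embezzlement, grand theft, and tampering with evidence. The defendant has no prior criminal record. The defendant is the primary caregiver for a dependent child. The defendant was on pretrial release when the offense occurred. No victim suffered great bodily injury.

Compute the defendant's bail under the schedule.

Base amounts from the schedule: embezzlement $22,800; grand theft $17,800; tampering with evidence $7,500.
Stacking rule: use the highest base only. Highest is embezzlement at $22,800. Combined base = $22,800.
No prior criminal record (−35%): $22,800 × 0.65 = $14,820.
Defendant was on pretrial release at the time (+100%): $14,820 × 2 = $29,640.
Defendant is the primary caregiver for a dependent (−10%): $29,640 × 0.9 = $26,676.
$26,676 is within the $600,000 maximum.

$26,676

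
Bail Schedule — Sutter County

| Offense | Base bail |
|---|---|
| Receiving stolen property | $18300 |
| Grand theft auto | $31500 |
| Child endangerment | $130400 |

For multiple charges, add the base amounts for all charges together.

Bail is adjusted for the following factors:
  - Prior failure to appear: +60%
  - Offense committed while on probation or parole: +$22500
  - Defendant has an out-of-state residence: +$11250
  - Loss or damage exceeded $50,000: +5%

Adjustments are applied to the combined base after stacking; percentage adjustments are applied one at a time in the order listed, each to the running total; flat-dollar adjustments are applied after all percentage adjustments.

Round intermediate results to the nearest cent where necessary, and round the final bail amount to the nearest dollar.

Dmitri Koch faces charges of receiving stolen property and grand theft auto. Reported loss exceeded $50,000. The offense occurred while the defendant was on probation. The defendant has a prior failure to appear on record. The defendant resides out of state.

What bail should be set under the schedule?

Base amounts from the schedule: receiving stolen property $18300; grand theft auto $31500.
Stacking rule: sum of all bases. $18300 + $31500 = $49800.
Prior failure to appear (+60%): $49800 × 1.6 = $79680.
Loss or damage exceeded $50,000 (+5%): $79680 × 1.05 = $83664.
Offense committed while on probation or parole (+$22500 flat): $83664 + $22500 = $106164.
Defendant has an out-of-state residence (+$11250 flat): $106164 + $11250 = $117414.

$117414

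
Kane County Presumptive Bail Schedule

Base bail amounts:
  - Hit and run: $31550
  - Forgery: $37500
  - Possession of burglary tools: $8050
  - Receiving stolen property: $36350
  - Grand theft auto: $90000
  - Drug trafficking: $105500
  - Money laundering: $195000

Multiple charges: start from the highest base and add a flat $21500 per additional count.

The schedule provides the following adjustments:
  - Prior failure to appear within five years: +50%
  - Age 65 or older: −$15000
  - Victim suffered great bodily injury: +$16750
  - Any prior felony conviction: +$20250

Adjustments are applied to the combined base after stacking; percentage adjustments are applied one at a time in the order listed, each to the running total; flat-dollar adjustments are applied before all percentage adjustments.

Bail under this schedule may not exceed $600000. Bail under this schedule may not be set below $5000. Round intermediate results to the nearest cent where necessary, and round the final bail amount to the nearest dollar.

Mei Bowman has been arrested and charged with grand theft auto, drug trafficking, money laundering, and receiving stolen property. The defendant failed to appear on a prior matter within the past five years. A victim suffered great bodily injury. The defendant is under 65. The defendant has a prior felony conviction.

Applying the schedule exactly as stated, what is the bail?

Base amounts from the schedule: grand theft auto $90000; drug trafficking $105500; money laundering $195000; receiving stolen property $36350.
Stacking rule: highest base plus $21500 per additional charge. Highest is money laundering at $195000; 3 additional charges → +$64500. Combined base = $259500.
Victim suffered great bodily injury (+$16750 flat): $259500 + $16750 = $276250.
Any prior felony conviction (+$20250 flat): $276250 + $20250 = $296500.
Prior failure to appear within five years (+50%): $296500 × 1.5 = $444750.
$444750 is within the $600000 maximum.
$444750 is at or above the $5000 minimum.

$444750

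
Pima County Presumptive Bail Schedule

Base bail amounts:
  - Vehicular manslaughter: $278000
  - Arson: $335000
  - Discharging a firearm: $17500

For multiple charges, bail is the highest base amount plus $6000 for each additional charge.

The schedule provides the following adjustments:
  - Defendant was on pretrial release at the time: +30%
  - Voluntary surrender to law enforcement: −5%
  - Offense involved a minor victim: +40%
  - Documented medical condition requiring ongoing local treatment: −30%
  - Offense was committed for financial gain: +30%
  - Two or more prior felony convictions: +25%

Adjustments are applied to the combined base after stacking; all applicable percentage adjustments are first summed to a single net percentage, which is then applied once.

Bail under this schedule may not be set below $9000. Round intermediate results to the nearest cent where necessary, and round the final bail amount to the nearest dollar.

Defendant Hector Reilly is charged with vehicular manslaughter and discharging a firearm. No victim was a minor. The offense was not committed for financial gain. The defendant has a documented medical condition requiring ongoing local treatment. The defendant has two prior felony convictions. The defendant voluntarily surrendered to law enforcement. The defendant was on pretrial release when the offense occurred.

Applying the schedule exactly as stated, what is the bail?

Base amounts from the schedule: vehicular manslaughter $278000; discharging a firearm $17500.
Stacking rule: highest base plus $6000 per additional charge. Highest is vehicular manslaughter at $278000; 1 additional charge → +$6000. Combined base = $284000.
Net percentage adjustment: +30% −5% −30% +25% = +20%. $284000 × 1.2 = $340800.
$340800 is at or above the $9000 minimum.

$340800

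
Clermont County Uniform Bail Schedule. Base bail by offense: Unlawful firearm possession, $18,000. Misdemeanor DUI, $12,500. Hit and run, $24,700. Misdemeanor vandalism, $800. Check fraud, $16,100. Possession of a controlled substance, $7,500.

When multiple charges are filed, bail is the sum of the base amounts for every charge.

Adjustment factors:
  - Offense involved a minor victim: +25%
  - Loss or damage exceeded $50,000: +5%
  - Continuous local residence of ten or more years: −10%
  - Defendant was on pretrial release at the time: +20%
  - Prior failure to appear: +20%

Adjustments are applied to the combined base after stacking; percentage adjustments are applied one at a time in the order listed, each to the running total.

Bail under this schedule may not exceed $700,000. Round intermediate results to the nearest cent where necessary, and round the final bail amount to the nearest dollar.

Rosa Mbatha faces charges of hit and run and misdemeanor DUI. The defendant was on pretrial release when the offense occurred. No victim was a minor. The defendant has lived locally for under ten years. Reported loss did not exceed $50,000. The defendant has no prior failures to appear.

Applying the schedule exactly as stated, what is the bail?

$44,640

Base amounts from the schedule: hit and run $24,700; misdemeanor DUI $12,500.
Stacking rule: sum of all bases. $24,700 + $12,500 = $37,200.
Defendant was on pretrial release at the time (+20%): $37,200 × 1.2 = $44,640.
$44,640 is within the $700,000 maximum.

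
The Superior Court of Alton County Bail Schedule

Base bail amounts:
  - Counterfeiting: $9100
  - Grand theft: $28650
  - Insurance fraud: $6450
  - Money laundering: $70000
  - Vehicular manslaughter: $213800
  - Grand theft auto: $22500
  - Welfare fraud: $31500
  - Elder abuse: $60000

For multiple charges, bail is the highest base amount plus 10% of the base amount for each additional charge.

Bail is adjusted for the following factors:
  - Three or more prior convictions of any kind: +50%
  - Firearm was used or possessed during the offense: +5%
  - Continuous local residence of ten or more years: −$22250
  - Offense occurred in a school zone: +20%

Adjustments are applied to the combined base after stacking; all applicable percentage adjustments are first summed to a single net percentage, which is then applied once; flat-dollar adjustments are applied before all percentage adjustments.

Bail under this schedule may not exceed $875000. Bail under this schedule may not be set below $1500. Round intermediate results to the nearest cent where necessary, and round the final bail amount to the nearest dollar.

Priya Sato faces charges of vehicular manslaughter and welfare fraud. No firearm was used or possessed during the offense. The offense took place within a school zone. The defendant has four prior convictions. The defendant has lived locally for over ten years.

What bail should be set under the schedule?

$330990

Base amounts from the schedule: vehicular manslaughter $213800; welfare fraud $31500.
Stacking rule: highest base plus 10% of each additional charge. Highest is vehicular manslaughter at $213800. Additional: $31500 × 10% = $3150. Combined base = $213800 + $3150 = $216950.
Continuous local residence of ten or more years (−$22250 flat): $216950 − $22250 = $194700.
Net percentage adjustment: +50% +20% = +70%. $194700 × 1.7 = $330990.
$330990 is within the $875000 maximum.
$330990 is at or above the $1500 minimum.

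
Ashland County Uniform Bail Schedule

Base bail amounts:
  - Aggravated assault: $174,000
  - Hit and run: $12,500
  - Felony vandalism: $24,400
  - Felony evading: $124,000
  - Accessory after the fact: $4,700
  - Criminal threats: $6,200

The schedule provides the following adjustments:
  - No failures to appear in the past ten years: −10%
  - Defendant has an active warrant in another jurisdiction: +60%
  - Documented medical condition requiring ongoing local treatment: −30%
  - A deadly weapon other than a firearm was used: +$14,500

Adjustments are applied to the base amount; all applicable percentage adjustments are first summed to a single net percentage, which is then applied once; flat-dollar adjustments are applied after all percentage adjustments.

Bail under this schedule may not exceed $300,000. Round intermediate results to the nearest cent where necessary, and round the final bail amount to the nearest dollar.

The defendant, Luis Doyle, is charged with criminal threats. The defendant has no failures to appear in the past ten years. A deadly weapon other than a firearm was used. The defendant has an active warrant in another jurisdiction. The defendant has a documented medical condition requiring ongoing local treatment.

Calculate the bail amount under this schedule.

Base amounts from the schedule: criminal threats $6,200.
Single charge. Combined base = $6,200.
Net percentage adjustment: −10% +60% −30% = +20%. $6,200 × 1.2 = $7,440.
A deadly weapon other than a firearm was used (+$14,500 flat): $7,440 + $14,500 = $21,940.
$21,940 is within the $300,000 maximum.

$21,940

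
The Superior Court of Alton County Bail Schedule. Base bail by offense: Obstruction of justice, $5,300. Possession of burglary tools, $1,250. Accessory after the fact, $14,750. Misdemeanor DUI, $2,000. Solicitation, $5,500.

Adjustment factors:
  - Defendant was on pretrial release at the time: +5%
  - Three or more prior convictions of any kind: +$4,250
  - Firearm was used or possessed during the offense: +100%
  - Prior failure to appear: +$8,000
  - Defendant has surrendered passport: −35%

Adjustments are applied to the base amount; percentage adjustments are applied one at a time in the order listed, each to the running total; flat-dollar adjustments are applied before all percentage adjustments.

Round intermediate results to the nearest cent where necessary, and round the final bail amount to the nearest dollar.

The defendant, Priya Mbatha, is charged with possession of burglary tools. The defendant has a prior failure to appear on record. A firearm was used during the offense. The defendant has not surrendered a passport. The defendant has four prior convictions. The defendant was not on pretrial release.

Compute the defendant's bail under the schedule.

Base amounts from the schedule: possession of burglary tools $1,250.
Single charge. Combined base = $1,250.
Three or more prior convictions of any kind (+$4,250 flat): $1,250 + $4,250 = $5,500.
Prior failure to appear (+$8,000 flat): $5,500 + $8,000 = $13,500.
Firearm was used or possessed during the offense (+100%): $13,500 × 2 = $27,000.

$27,000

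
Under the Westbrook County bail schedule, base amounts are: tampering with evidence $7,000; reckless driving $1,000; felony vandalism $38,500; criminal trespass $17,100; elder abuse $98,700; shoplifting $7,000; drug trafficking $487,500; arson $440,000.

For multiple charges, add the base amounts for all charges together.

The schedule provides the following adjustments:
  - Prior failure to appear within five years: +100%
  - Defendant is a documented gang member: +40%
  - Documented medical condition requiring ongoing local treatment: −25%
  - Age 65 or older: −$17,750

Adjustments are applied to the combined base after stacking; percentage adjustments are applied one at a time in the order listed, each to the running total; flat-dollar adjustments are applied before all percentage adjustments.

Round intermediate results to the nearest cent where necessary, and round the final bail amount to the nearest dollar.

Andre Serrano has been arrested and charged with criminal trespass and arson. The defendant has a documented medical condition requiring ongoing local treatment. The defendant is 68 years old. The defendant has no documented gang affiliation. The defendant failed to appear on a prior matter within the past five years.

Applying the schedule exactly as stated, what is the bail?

$659,025

Base amounts from the schedule: criminal trespass $17,100; arson $440,000.
Stacking rule: sum of all bases. $17,100 + $440,000 = $457,100.
Age 65 or older (−$17,750 flat): $457,100 − $17,750 = $439,350.
Prior failure to appear within five years (+100%): $439,350 × 2 = $878,700.
Documented medical condition requiring ongoing local treatment (−25%): $878,700 × 0.75 = $659,025.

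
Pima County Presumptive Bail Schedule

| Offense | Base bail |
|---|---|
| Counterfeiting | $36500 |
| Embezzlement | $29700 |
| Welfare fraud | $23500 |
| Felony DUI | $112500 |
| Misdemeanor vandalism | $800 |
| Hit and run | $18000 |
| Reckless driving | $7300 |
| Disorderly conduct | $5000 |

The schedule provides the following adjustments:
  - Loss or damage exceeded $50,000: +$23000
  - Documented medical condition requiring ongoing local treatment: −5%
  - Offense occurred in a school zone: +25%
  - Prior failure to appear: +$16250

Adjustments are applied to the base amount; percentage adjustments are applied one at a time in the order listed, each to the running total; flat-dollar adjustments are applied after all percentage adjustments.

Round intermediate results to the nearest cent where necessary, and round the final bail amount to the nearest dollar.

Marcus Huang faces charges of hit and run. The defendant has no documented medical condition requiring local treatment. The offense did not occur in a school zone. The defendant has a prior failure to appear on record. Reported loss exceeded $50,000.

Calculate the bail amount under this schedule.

$57250

Base amounts from the schedule: hit and run $18000.
Single charge. Combined base = $18000.
Loss or damage exceeded $50,000 (+$23000 flat): $18000 + $23000 = $41000.
Prior failure to appear (+$16250 flat): $41000 + $16250 = $57250.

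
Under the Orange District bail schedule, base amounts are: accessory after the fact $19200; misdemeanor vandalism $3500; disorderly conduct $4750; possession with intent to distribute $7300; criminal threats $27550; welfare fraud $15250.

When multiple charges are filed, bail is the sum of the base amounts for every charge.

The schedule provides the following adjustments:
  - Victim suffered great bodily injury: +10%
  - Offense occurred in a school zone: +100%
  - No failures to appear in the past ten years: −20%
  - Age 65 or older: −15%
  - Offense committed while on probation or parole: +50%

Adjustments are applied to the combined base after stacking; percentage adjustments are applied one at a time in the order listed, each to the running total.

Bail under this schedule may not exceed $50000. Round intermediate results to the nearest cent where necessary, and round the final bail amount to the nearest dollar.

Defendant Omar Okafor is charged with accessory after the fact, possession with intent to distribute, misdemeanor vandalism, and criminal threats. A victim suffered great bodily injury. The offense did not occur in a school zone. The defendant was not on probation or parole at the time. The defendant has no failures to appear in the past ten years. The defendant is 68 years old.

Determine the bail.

$43047

Base amounts from the schedule: accessory after the fact $19200; possession with intent to distribute $7300; misdemeanor vandalism $3500; criminal threats $27550.
Stacking rule: sum of all bases. $19200 + $7300 + $3500 + $27550 = $57550.
Victim suffered great bodily injury (+10%): $57550 × 1.1 = $63305.
No failures to appear in the past ten years (−20%): $63305 × 0.8 = $50644.
Age 65 or older (−15%): $50644 × 0.85 = $43047.40.
$43047.40 is within the $50000 maximum.
Rounded to the nearest dollar: $43047.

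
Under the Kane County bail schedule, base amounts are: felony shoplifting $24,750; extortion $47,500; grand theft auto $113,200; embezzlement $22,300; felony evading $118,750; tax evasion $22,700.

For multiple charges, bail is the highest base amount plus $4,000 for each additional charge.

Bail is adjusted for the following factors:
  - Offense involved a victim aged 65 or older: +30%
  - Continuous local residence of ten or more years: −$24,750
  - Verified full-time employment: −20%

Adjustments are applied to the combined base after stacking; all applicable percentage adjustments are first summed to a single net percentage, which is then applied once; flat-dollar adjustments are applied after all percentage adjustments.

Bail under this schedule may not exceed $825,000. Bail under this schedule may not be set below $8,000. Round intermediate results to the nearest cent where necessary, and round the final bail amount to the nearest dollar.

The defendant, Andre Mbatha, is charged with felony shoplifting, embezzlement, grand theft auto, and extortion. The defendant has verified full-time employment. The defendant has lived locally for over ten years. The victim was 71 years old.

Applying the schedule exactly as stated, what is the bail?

Base amounts from the schedule: felony shoplifting $24,750; embezzlement $22,300; grand theft auto $113,200; extortion $47,500.
Stacking rule: highest base plus $4,000 per additional charge. Highest is grand theft auto at $113,200; 3 additional charges → +$12,000. Combined base = $125,200.
Net percentage adjustment: +30% −20% = +10%. $125,200 × 1.1 = $137,720.
Continuous local residence of ten or more years (−$24,750 flat): $137,720 − $24,750 = $112,970.
$112,970 is within the $825,000 maximum.
$112,970 is at or above the $8,000 minimum.

$112,970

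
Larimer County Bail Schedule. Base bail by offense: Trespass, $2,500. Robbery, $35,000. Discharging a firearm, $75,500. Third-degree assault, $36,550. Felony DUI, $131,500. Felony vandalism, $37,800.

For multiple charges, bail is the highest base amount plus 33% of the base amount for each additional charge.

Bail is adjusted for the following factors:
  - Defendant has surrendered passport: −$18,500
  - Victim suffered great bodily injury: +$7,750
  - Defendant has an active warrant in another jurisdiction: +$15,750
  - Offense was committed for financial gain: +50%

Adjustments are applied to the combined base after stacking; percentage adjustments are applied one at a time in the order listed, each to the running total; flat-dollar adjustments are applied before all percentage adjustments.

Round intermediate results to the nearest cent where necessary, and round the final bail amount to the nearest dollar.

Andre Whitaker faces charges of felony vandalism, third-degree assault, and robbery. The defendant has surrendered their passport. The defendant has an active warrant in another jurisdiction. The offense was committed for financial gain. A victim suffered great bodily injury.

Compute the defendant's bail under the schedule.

$99,617

Base amounts from the schedule: felony vandalism $37,800; third-degree assault $36,550; robbery $35,000.
Stacking rule: highest base plus 33% of each additional charge. Highest is felony vandalism at $37,800. Additional: $36,550 × 33% = $12,061.50; $35,000 × 33% = $11,550. Combined base = $37,800 + $23,611.50 = $61,411.50.
Defendant has surrendered passport (−$18,500 flat): $61,411.50 − $18,500 = $42,911.50.
Victim suffered great bodily injury (+$7,750 flat): $42,911.50 + $7,750 = $50,661.50.
Defendant has an active warrant in another jurisdiction (+$15,750 flat): $50,661.50 + $15,750 = $66,411.50.
Offense was committed for financial gain (+50%): $66,411.50 × 1.5 = $99,617.25.
Rounded to the nearest dollar: $99,617.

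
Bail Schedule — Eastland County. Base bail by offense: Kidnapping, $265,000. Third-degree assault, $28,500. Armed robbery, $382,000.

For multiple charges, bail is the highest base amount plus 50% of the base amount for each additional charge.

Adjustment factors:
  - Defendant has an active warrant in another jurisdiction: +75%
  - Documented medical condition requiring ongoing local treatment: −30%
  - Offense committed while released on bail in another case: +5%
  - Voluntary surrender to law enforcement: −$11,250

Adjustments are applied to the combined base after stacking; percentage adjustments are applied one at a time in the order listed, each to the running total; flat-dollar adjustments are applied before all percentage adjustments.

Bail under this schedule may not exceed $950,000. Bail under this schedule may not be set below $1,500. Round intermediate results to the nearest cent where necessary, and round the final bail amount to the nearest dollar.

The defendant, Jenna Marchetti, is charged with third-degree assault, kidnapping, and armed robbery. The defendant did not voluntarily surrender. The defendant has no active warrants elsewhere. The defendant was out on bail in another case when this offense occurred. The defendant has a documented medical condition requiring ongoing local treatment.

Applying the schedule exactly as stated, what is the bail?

$388,631

Base amounts from the schedule: third-degree assault $28,500; kidnapping $265,000; armed robbery $382,000.
Stacking rule: highest base plus 50% of each additional charge. Highest is armed robbery at $382,000. Additional: $28,500 × 50% = $14,250; $265,000 × 50% = $132,500. Combined base = $382,000 + $146,750 = $528,750.
Documented medical condition requiring ongoing local treatment (−30%): $528,750 × 0.7 = $370,125.
Offense committed while released on bail in another case (+5%): $370,125 × 1.05 = $388,631.25.
$388,631.25 is within the $950,000 maximum.
$388,631.25 is at or above the $1,500 minimum.
Rounded to the nearest dollar: $388,631.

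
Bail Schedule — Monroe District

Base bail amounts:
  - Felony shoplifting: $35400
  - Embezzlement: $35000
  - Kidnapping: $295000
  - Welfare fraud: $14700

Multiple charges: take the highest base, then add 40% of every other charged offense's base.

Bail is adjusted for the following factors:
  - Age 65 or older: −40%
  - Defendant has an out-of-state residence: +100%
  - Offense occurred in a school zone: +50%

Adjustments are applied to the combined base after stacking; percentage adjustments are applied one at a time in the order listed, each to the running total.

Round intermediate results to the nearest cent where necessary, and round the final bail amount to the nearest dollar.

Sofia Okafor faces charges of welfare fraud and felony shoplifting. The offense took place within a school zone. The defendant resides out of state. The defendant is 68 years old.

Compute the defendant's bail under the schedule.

Base amounts from the schedule: welfare fraud $14700; felony shoplifting $35400.
Stacking rule: highest base plus 40% of each additional charge. Highest is felony shoplifting at $35400. Additional: $14700 × 40% = $5880. Combined base = $35400 + $5880 = $41280.
Age 65 or older (−40%): $41280 × 0.6 = $24768.
Defendant has an out-of-state residence (+100%): $24768 × 2 = $49536.
Offense occurred in a school zone (+50%): $49536 × 1.5 = $74304.

$74304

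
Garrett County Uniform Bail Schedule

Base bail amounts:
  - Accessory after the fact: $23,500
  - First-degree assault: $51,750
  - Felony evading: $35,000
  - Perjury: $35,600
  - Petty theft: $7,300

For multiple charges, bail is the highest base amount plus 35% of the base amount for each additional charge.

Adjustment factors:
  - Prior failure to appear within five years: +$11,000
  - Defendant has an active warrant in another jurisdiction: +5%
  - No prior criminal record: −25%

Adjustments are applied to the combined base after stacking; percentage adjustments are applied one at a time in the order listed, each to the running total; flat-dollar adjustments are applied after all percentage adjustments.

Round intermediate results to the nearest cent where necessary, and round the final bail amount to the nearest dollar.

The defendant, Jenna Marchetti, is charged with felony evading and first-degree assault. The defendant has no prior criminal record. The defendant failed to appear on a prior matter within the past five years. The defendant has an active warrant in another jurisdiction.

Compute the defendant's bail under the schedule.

Base amounts from the schedule: felony evading $35,000; first-degree assault $51,750.
Stacking rule: highest base plus 35% of each additional charge. Highest is first-degree assault at $51,750. Additional: $35,000 × 35% = $12,250. Combined base = $51,750 + $12,250 = $64,000.
Defendant has an active warrant in another jurisdiction (+5%): $64,000 × 1.05 = $67,200.
No prior criminal record (−25%): $67,200 × 0.75 = $50,400.
Prior failure to appear within five years (+$11,000 flat): $50,400 + $11,000 = $61,400.

$61,400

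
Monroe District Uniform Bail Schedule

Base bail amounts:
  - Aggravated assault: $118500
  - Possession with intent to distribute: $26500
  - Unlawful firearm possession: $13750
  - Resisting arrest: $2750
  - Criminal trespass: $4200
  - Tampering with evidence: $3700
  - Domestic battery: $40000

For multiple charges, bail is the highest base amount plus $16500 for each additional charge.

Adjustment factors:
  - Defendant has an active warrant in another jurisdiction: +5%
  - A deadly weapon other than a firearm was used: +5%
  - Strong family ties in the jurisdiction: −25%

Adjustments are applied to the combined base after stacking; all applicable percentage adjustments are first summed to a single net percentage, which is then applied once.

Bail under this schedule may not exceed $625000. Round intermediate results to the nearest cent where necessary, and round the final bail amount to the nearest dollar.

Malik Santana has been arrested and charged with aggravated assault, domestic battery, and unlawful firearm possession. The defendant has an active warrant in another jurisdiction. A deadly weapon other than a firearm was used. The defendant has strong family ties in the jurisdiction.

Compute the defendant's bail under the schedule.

$128775

Base amounts from the schedule: aggravated assault $118500; domestic battery $40000; unlawful firearm possession $13750.
Stacking rule: highest base plus $16500 per additional charge. Highest is aggravated assault at $118500; 2 additional charges → +$33000. Combined base = $151500.
Net percentage adjustment: +5% +5% −25% = −15%. $151500 × 0.85 = $128775.
$128775 is within the $625000 maximum.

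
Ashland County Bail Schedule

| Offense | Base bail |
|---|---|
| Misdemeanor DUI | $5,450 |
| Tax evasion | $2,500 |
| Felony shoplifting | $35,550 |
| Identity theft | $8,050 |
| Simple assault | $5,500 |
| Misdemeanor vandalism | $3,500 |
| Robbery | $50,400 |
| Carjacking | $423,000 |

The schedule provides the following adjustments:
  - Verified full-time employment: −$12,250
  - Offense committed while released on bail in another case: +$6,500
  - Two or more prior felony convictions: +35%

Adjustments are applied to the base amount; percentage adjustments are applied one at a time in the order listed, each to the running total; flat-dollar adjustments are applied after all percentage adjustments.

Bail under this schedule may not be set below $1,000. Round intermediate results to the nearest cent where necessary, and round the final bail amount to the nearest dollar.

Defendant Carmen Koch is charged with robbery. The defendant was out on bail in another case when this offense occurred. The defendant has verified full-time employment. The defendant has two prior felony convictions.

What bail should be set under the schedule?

$62,290

Base amounts from the schedule: robbery $50,400.
Single charge. Combined base = $50,400.
Two or more prior felony convictions (+35%): $50,400 × 1.35 = $68,040.
Verified full-time employment (−$12,250 flat): $68,040 − $12,250 = $55,790.
Offense committed while released on bail in another case (+$6,500 flat): $55,790 + $6,500 = $62,290.
$62,290 is at or above the $1,000 minimum.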